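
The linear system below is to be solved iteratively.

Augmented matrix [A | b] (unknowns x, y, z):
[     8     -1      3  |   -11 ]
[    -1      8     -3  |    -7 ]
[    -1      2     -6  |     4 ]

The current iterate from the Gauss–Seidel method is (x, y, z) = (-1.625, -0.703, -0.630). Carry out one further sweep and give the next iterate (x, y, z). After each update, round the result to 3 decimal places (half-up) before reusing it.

(-1.227, -1.265, -0.884)

One sweep:
  x = (-11 - (-1)·-0.703 - (3)·-0.630) / (8) = -1.227
  y = (-7 - (-1)·-1.227 - (-3)·-0.630) / (8) = -1.265
  z = (4 - (-1)·-1.227 - (2)·-1.265) / (-6) = -0.884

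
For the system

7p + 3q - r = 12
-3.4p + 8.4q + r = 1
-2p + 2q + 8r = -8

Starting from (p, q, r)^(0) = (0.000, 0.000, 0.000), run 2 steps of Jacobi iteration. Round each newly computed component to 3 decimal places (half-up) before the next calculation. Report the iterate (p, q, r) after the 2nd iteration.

(1.520, 0.932, -0.601)

Iteration 1:
  p = (12 - (3)·0.000 - (-1)·0.000) / (7) = 1.714
  q = (1 - (-3.4)·0.000 - (1)·0.000) / (8.4) = 0.119
  r = (-8 - (-2)·0.000 - (2)·0.000) / (8) = -1.000
Iteration 2:
  p = (12 - (3)·0.119 - (-1)·-1.000) / (7) = 1.520
  q = (1 - (-3.4)·1.714 - (1)·-1.000) / (8.4) = 0.932
  r = (-8 - (-2)·1.714 - (2)·0.119) / (8) = -0.601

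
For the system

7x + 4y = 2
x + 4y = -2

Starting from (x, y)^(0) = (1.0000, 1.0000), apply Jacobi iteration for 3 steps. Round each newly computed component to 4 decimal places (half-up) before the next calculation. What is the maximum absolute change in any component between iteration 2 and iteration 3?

0.2500

Iteration 1:
  x = (2 - (4)·1.0000) / (7) = -0.2857
  y = (-2 - (1)·1.0000) / (4) = -0.7500
Iteration 2:
  x = (2 - (4)·-0.7500) / (7) = 0.7143
  y = (-2 - (1)·-0.2857) / (4) = -0.4286
Iteration 3:
  x = (2 - (4)·-0.4286) / (7) = 0.5306
  y = (-2 - (1)·0.7143) / (4) = -0.6786
Change: (-0.1837, -0.2500) → max |·| = 0.2500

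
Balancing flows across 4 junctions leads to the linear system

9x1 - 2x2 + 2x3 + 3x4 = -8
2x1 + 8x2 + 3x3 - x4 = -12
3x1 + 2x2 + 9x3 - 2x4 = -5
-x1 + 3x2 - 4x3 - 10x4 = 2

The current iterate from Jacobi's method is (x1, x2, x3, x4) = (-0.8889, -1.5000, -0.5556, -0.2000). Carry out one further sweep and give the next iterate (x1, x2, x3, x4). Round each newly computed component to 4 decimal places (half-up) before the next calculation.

One sweep:
  x1 = (-8 - (-2)·-1.5000 - (2)·-0.5556 - (3)·-0.2000) / (9) = -1.0321
  x2 = (-12 - (2)·-0.8889 - (3)·-0.5556 - (-1)·-0.2000) / (8) = -1.0944
  x3 = (-5 - (3)·-0.8889 - (2)·-1.5000 - (-2)·-0.2000) / (9) = 0.0296
  x4 = (2 - (-1)·-0.8889 - (3)·-1.5000 - (-4)·-0.5556) / (-10) = -0.3389

(-1.0321, -1.0944, 0.0296, -0.3389)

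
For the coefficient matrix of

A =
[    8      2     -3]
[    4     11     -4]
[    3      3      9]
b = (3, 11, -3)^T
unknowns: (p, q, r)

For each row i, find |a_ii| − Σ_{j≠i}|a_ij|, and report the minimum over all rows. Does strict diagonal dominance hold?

row 1: |8| − (2+3) = 3
row 2: |11| − (4+4) = 3
row 3: |9| − (3+3) = 3
minimum over rows = 3 → strictly diagonally dominant (convergence guaranteed)

3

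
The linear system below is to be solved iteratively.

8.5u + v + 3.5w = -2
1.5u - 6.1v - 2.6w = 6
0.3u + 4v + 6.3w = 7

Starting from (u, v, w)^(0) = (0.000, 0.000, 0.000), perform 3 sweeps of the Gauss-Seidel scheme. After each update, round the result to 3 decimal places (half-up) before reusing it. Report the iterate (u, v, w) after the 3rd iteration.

(-0.990, -2.246, 2.584)

Iteration 1:
  u = (-2 - (1)·0.000 - (3.5)·0.000) / (8.5) = -0.235
  v = (6 - (1.5)·-0.235 - (-2.6)·0.000) / (-6.1) = -1.041
  w = (7 - (0.3)·-0.235 - (4)·-1.041) / (6.3) = 1.783
Iteration 2:
  u = (-2 - (1)·-1.041 - (3.5)·1.783) / (8.5) = -0.847
  v = (6 - (1.5)·-0.847 - (-2.6)·1.783) / (-6.1) = -1.952
  w = (7 - (0.3)·-0.847 - (4)·-1.952) / (6.3) = 2.391
Iteration 3:
  u = (-2 - (1)·-1.952 - (3.5)·2.391) / (8.5) = -0.990
  v = (6 - (1.5)·-0.990 - (-2.6)·2.391) / (-6.1) = -2.246
  w = (7 - (0.3)·-0.990 - (4)·-2.246) / (6.3) = 2.584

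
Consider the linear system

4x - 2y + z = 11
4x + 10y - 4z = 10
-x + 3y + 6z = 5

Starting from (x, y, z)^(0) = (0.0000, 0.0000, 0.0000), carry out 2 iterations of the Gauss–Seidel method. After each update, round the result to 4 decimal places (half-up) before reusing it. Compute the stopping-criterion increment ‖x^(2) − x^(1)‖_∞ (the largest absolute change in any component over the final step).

Iteration 1:
  x = (11 - (-2)·0.0000 - (1)·0.0000) / (4) = 2.7500
  y = (10 - (4)·2.7500 - (-4)·0.0000) / (10) = -0.1000
  z = (5 - (-1)·2.7500 - (3)·-0.1000) / (6) = 1.3417
Iteration 2:
  x = (11 - (-2)·-0.1000 - (1)·1.3417) / (4) = 2.3646
  y = (10 - (4)·2.3646 - (-4)·1.3417) / (10) = 0.5908
  z = (5 - (-1)·2.3646 - (3)·0.5908) / (6) = 0.9320
Change: (-0.3854, 0.6908, -0.4097) → max |·| = 0.6908

0.6908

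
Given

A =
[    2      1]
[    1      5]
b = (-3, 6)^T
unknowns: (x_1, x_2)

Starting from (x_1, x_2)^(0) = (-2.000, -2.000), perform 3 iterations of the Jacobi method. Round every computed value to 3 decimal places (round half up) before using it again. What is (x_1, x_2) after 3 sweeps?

(-2.150, 1.660)

Iteration 1:
  x_1 = (-3 - (1)·-2.000) / (2) = -0.500
  x_2 = (6 - (1)·-2.000) / (5) = 1.600
Iteration 2:
  x_1 = (-3 - (1)·1.600) / (2) = -2.300
  x_2 = (6 - (1)·-0.500) / (5) = 1.300
Iteration 3:
  x_1 = (-3 - (1)·1.300) / (2) = -2.150
  x_2 = (6 - (1)·-2.300) / (5) = 1.660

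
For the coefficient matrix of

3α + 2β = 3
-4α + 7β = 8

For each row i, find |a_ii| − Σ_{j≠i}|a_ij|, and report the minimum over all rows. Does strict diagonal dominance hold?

1

row 1: |3| − (2) = 1
row 2: |7| − (4) = 3
minimum over rows = 1 → strictly diagonally dominant (convergence guaranteed)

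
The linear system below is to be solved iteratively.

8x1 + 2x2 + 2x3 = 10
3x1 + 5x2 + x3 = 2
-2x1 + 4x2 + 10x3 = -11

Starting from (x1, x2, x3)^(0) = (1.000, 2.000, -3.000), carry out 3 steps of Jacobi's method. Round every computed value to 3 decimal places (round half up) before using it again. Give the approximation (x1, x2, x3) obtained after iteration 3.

(1.530, -0.353, -0.721)

Iteration 1:
  x1 = (10 - (2)·2.000 - (2)·-3.000) / (8) = 1.500
  x2 = (2 - (3)·1.000 - (1)·-3.000) / (5) = 0.400
  x3 = (-11 - (-2)·1.000 - (4)·2.000) / (10) = -1.700
Iteration 2:
  x1 = (10 - (2)·0.400 - (2)·-1.700) / (8) = 1.575
  x2 = (2 - (3)·1.500 - (1)·-1.700) / (5) = -0.160
  x3 = (-11 - (-2)·1.500 - (4)·0.400) / (10) = -0.960
Iteration 3:
  x1 = (10 - (2)·-0.160 - (2)·-0.960) / (8) = 1.530
  x2 = (2 - (3)·1.575 - (1)·-0.960) / (5) = -0.353
  x3 = (-11 - (-2)·1.575 - (4)·-0.160) / (10) = -0.721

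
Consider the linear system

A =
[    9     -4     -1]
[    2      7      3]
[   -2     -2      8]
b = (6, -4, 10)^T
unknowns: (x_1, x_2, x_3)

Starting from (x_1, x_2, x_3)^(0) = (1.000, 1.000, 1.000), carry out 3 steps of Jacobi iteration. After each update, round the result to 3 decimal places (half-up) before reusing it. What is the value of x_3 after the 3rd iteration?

0.905

Iteration 1:
  x_1 = (6 - (-4)·1.000 - (-1)·1.000) / (9) = 1.222
  x_2 = (-4 - (2)·1.000 - (3)·1.000) / (7) = -1.286
  x_3 = (10 - (-2)·1.000 - (-2)·1.000) / (8) = 1.750
Iteration 2:
  x_1 = (6 - (-4)·-1.286 - (-1)·1.750) / (9) = 0.290
  x_2 = (-4 - (2)·1.222 - (3)·1.750) / (7) = -1.671
  x_3 = (10 - (-2)·1.222 - (-2)·-1.286) / (8) = 1.234
Iteration 3:
  x_1 = (6 - (-4)·-1.671 - (-1)·1.234) / (9) = 0.061
  x_2 = (-4 - (2)·0.290 - (3)·1.234) / (7) = -1.183
  x_3 = (10 - (-2)·0.290 - (-2)·-1.671) / (8) = 0.905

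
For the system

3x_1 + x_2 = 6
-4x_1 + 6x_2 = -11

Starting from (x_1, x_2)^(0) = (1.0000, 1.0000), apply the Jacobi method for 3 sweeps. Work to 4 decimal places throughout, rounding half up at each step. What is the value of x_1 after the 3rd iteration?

Iteration 1:
  x_1 = (6 - (1)·1.0000) / (3) = 1.6667
  x_2 = (-11 - (-4)·1.0000) / (6) = -1.1667
Iteration 2:
  x_1 = (6 - (1)·-1.1667) / (3) = 2.3889
  x_2 = (-11 - (-4)·1.6667) / (6) = -0.7222
Iteration 3:
  x_1 = (6 - (1)·-0.7222) / (3) = 2.2407
  x_2 = (-11 - (-4)·2.3889) / (6) = -0.2407

2.2407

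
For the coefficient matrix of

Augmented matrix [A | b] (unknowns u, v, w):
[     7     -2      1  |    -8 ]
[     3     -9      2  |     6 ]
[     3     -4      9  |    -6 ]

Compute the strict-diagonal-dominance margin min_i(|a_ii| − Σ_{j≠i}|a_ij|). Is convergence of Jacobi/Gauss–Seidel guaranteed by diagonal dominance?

2

row 1: |7| − (2+1) = 4
row 2: |-9| − (3+2) = 4
row 3: |9| − (3+4) = 2
minimum over rows = 2 → strictly diagonally dominant (convergence guaranteed)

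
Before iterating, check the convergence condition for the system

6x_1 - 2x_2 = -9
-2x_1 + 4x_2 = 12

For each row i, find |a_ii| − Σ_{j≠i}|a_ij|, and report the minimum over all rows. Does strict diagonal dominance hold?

2

row 1: |6| − (2) = 4
row 2: |4| − (2) = 2
minimum over rows = 2 → strictly diagonally dominant (convergence guaranteed)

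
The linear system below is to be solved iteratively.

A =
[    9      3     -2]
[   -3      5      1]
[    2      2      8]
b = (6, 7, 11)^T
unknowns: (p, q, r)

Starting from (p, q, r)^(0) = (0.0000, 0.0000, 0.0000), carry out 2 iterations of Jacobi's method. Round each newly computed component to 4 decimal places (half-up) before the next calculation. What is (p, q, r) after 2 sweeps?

(0.5056, 1.5250, 0.8583)

Iteration 1:
  p = (6 - (3)·0.0000 - (-2)·0.0000) / (9) = 0.6667
  q = (7 - (-3)·0.0000 - (1)·0.0000) / (5) = 1.4000
  r = (11 - (2)·0.0000 - (2)·0.0000) / (8) = 1.3750
Iteration 2:
  p = (6 - (3)·1.4000 - (-2)·1.3750) / (9) = 0.5056
  q = (7 - (-3)·0.6667 - (1)·1.3750) / (5) = 1.5250
  r = (11 - (2)·0.6667 - (2)·1.4000) / (8) = 0.8583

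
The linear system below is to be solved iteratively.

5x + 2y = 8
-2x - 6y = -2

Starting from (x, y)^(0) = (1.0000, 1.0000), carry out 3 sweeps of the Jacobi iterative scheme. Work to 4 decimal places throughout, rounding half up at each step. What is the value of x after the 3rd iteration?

Iteration 1:
  x = (8 - (2)·1.0000) / (5) = 1.2000
  y = (-2 - (-2)·1.0000) / (-6) = 0.0000
Iteration 2:
  x = (8 - (2)·0.0000) / (5) = 1.6000
  y = (-2 - (-2)·1.2000) / (-6) = -0.0667
Iteration 3:
  x = (8 - (2)·-0.0667) / (5) = 1.6267
  y = (-2 - (-2)·1.6000) / (-6) = -0.2000

1.6267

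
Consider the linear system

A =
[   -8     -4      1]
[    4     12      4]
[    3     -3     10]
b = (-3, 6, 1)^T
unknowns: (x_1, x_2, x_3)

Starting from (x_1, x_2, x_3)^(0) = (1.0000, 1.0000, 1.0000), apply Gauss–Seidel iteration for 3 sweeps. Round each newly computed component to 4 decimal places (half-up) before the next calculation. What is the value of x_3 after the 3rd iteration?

Iteration 1:
  x_1 = (-3 - (-4)·1.0000 - (1)·1.0000) / (-8) = 0.0000
  x_2 = (6 - (4)·0.0000 - (4)·1.0000) / (12) = 0.1667
  x_3 = (1 - (3)·0.0000 - (-3)·0.1667) / (10) = 0.1500
Iteration 2:
  x_1 = (-3 - (-4)·0.1667 - (1)·0.1500) / (-8) = 0.3104
  x_2 = (6 - (4)·0.3104 - (4)·0.1500) / (12) = 0.3465
  x_3 = (1 - (3)·0.3104 - (-3)·0.3465) / (10) = 0.1108
Iteration 3:
  x_1 = (-3 - (-4)·0.3465 - (1)·0.1108) / (-8) = 0.2156
  x_2 = (6 - (4)·0.2156 - (4)·0.1108) / (12) = 0.3912
  x_3 = (1 - (3)·0.2156 - (-3)·0.3912) / (10) = 0.1527

0.1527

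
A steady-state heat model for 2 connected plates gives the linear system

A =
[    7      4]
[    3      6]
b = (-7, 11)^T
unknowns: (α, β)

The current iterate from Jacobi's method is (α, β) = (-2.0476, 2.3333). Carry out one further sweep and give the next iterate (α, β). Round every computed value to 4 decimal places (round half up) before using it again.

(-2.3333, 2.8571)

One sweep:
  α = (-7 - (4)·2.3333) / (7) = -2.3333
  β = (11 - (3)·-2.0476) / (6) = 2.8571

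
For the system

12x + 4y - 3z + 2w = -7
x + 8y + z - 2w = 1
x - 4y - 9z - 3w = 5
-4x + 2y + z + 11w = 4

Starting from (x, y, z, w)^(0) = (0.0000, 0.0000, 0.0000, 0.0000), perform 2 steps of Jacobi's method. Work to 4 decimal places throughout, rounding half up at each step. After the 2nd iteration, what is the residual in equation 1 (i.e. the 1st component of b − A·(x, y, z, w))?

Iteration 1:
  x = (-7 - (4)·0.0000 - (-3)·0.0000 - (2)·0.0000) / (12) = -0.5833
  y = (1 - (1)·0.0000 - (1)·0.0000 - (-2)·0.0000) / (8) = 0.1250
  z = (5 - (1)·0.0000 - (-4)·0.0000 - (-3)·0.0000) / (-9) = -0.5556
  w = (4 - (-4)·0.0000 - (2)·0.0000 - (1)·0.0000) / (11) = 0.3636
Iteration 2:
  x = (-7 - (4)·0.1250 - (-3)·-0.5556 - (2)·0.3636) / (12) = -0.8245
  y = (1 - (1)·-0.5833 - (1)·-0.5556 - (-2)·0.3636) / (8) = 0.3583
  z = (5 - (1)·-0.5833 - (-4)·0.1250 - (-3)·0.3636) / (-9) = -0.7971
  w = (4 - (-4)·-0.5833 - (2)·0.1250 - (1)·-0.5556) / (11) = 0.1793
Residual b − A·x = (-1.2891, 0.1138, 0.6217, -1.1898)

-1.2891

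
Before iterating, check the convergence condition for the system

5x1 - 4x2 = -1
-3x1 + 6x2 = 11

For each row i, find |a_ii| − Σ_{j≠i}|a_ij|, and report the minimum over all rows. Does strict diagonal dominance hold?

row 1: |5| − (4) = 1
row 2: |6| − (3) = 3
minimum over rows = 1 → strictly diagonally dominant (convergence guaranteed)

1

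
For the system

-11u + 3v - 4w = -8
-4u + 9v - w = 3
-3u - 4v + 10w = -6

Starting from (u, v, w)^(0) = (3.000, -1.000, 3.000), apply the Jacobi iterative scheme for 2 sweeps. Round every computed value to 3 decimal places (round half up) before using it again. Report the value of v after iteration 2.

Iteration 1:
  u = (-8 - (3)·-1.000 - (-4)·3.000) / (-11) = -0.636
  v = (3 - (-4)·3.000 - (-1)·3.000) / (9) = 2.000
  w = (-6 - (-3)·3.000 - (-4)·-1.000) / (10) = -0.100
Iteration 2:
  u = (-8 - (3)·2.000 - (-4)·-0.100) / (-11) = 1.309
  v = (3 - (-4)·-0.636 - (-1)·-0.100) / (9) = 0.040
  w = (-6 - (-3)·-0.636 - (-4)·2.000) / (10) = 0.009

0.040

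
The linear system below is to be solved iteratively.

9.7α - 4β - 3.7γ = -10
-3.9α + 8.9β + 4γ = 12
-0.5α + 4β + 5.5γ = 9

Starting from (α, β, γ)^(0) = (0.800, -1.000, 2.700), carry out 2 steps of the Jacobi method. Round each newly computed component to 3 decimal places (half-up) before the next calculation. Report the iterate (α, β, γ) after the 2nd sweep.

Iteration 1:
  α = (-10 - (-4)·-1.000 - (-3.7)·2.700) / (9.7) = -0.413
  β = (12 - (-3.9)·0.800 - (4)·2.700) / (8.9) = 0.485
  γ = (9 - (-0.5)·0.800 - (4)·-1.000) / (5.5) = 2.436
Iteration 2:
  α = (-10 - (-4)·0.485 - (-3.7)·2.436) / (9.7) = 0.098
  β = (12 - (-3.9)·-0.413 - (4)·2.436) / (8.9) = 0.073
  γ = (9 - (-0.5)·-0.413 - (4)·0.485) / (5.5) = 1.246

(0.098, 0.073, 1.246)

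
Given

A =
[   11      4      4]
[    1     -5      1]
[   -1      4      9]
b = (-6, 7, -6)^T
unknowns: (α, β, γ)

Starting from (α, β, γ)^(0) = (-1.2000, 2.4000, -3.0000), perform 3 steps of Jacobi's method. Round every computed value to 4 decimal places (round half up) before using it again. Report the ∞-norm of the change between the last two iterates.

0.9311

Iteration 1:
  α = (-6 - (4)·2.4000 - (4)·-3.0000) / (11) = -0.3273
  β = (7 - (1)·-1.2000 - (1)·-3.0000) / (-5) = -2.2400
  γ = (-6 - (-1)·-1.2000 - (4)·2.4000) / (9) = -1.8667
Iteration 2:
  α = (-6 - (4)·-2.2400 - (4)·-1.8667) / (11) = 0.9479
  β = (7 - (1)·-0.3273 - (1)·-1.8667) / (-5) = -1.8388
  γ = (-6 - (-1)·-0.3273 - (4)·-2.2400) / (9) = 0.2925
Iteration 3:
  α = (-6 - (4)·-1.8388 - (4)·0.2925) / (11) = 0.0168
  β = (7 - (1)·0.9479 - (1)·0.2925) / (-5) = -1.1519
  γ = (-6 - (-1)·0.9479 - (4)·-1.8388) / (9) = 0.2559
Change: (-0.9311, 0.6869, -0.0366) → max |·| = 0.9311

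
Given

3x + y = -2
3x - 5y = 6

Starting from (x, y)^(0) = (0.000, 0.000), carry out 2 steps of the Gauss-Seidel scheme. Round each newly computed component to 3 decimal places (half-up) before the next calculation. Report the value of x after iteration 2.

Iteration 1:
  x = (-2 - (1)·0.000) / (3) = -0.667
  y = (6 - (3)·-0.667) / (-5) = -1.600
Iteration 2:
  x = (-2 - (1)·-1.600) / (3) = -0.133
  y = (6 - (3)·-0.133) / (-5) = -1.280

-0.133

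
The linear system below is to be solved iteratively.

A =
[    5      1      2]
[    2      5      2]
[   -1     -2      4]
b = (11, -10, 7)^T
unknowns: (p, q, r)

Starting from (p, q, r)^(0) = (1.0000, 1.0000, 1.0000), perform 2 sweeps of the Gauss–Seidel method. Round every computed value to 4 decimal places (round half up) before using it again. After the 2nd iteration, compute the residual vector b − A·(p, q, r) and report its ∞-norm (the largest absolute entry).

Iteration 1:
  p = (11 - (1)·1.0000 - (2)·1.0000) / (5) = 1.6000
  q = (-10 - (2)·1.6000 - (2)·1.0000) / (5) = -3.0400
  r = (7 - (-1)·1.6000 - (-2)·-3.0400) / (4) = 0.6300
Iteration 2:
  p = (11 - (1)·-3.0400 - (2)·0.6300) / (5) = 2.5560
  q = (-10 - (2)·2.5560 - (2)·0.6300) / (5) = -3.2744
  r = (7 - (-1)·2.5560 - (-2)·-3.2744) / (4) = 0.7518
Residual b − A·x = (-0.0092, -0.2436, 0.0000); ∞-norm = 0.2436

0.2436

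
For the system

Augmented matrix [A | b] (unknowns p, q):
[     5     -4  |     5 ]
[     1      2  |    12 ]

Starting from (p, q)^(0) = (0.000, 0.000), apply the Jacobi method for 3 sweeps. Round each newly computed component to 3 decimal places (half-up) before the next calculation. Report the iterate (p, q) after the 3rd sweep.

Iteration 1:
  p = (5 - (-4)·0.000) / (5) = 1.000
  q = (12 - (1)·0.000) / (2) = 6.000
Iteration 2:
  p = (5 - (-4)·6.000) / (5) = 5.800
  q = (12 - (1)·1.000) / (2) = 5.500
Iteration 3:
  p = (5 - (-4)·5.500) / (5) = 5.400
  q = (12 - (1)·5.800) / (2) = 3.100

(5.400, 3.100)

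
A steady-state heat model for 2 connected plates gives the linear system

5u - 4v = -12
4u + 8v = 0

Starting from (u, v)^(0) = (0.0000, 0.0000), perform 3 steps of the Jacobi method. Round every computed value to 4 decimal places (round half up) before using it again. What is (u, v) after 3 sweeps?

(-1.4400, 1.2000)

Iteration 1:
  u = (-12 - (-4)·0.0000) / (5) = -2.4000
  v = (0 - (4)·0.0000) / (8) = 0.0000
Iteration 2:
  u = (-12 - (-4)·0.0000) / (5) = -2.4000
  v = (0 - (4)·-2.4000) / (8) = 1.2000
Iteration 3:
  u = (-12 - (-4)·1.2000) / (5) = -1.4400
  v = (0 - (4)·-2.4000) / (8) = 1.2000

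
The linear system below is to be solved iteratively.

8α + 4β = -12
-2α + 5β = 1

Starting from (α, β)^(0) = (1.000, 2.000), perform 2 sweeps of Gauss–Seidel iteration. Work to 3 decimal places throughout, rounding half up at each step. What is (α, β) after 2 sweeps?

(-1.100, -0.240)

Iteration 1:
  α = (-12 - (4)·2.000) / (8) = -2.500
  β = (1 - (-2)·-2.500) / (5) = -0.800
Iteration 2:
  α = (-12 - (4)·-0.800) / (8) = -1.100
  β = (1 - (-2)·-1.100) / (5) = -0.240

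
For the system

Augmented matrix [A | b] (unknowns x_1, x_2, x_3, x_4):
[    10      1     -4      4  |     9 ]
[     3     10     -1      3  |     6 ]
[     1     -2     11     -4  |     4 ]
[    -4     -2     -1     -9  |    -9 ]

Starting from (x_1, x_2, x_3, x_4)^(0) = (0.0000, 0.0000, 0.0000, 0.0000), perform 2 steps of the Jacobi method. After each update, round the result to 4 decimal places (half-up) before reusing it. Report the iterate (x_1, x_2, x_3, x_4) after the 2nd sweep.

Iteration 1:
  x_1 = (9 - (1)·0.0000 - (-4)·0.0000 - (4)·0.0000) / (10) = 0.9000
  x_2 = (6 - (3)·0.0000 - (-1)·0.0000 - (3)·0.0000) / (10) = 0.6000
  x_3 = (4 - (1)·0.0000 - (-2)·0.0000 - (-4)·0.0000) / (11) = 0.3636
  x_4 = (-9 - (-4)·0.0000 - (-2)·0.0000 - (-1)·0.0000) / (-9) = 1.0000
Iteration 2:
  x_1 = (9 - (1)·0.6000 - (-4)·0.3636 - (4)·1.0000) / (10) = 0.5854
  x_2 = (6 - (3)·0.9000 - (-1)·0.3636 - (3)·1.0000) / (10) = 0.0664
  x_3 = (4 - (1)·0.9000 - (-2)·0.6000 - (-4)·1.0000) / (11) = 0.7545
  x_4 = (-9 - (-4)·0.9000 - (-2)·0.6000 - (-1)·0.3636) / (-9) = 0.4263

(0.5854, 0.0664, 0.7545, 0.4263)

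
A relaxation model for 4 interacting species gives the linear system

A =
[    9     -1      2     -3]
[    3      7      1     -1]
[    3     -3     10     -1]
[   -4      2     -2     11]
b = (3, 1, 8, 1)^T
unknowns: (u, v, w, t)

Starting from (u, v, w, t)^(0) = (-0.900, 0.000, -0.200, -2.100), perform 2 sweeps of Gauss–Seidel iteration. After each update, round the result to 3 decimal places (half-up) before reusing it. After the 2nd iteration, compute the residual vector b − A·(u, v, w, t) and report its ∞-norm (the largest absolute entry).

0.496

Iteration 1:
  u = (3 - (-1)·0.000 - (2)·-0.200 - (-3)·-2.100) / (9) = -0.322
  v = (1 - (3)·-0.322 - (1)·-0.200 - (-1)·-2.100) / (7) = 0.009
  w = (8 - (3)·-0.322 - (-3)·0.009 - (-1)·-2.100) / (10) = 0.689
  t = (1 - (-4)·-0.322 - (2)·0.009 - (-2)·0.689) / (11) = 0.097
Iteration 2:
  u = (3 - (-1)·0.009 - (2)·0.689 - (-3)·0.097) / (9) = 0.214
  v = (1 - (3)·0.214 - (1)·0.689 - (-1)·0.097) / (7) = -0.033
  w = (8 - (3)·0.214 - (-3)·-0.033 - (-1)·0.097) / (10) = 0.736
  t = (1 - (-4)·0.214 - (2)·-0.033 - (-2)·0.736) / (11) = 0.309
Residual b − A·x = (0.496, 0.162, 0.208, -0.005); ∞-norm = 0.496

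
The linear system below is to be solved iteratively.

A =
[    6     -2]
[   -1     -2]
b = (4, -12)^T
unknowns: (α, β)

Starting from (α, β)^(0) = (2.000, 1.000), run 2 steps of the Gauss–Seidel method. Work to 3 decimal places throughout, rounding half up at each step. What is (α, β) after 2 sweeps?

Iteration 1:
  α = (4 - (-2)·1.000) / (6) = 1.000
  β = (-12 - (-1)·1.000) / (-2) = 5.500
Iteration 2:
  α = (4 - (-2)·5.500) / (6) = 2.500
  β = (-12 - (-1)·2.500) / (-2) = 4.750

(2.500, 4.750)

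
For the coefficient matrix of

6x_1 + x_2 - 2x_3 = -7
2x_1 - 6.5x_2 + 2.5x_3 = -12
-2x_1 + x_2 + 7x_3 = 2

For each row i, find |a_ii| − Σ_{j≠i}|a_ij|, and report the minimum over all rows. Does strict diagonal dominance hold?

2

row 1: |6| − (1+2) = 3
row 2: |-6.5| − (2+2.5) = 2
row 3: |7| − (2+1) = 4
minimum over rows = 2 → strictly diagonally dominant (convergence guaranteed)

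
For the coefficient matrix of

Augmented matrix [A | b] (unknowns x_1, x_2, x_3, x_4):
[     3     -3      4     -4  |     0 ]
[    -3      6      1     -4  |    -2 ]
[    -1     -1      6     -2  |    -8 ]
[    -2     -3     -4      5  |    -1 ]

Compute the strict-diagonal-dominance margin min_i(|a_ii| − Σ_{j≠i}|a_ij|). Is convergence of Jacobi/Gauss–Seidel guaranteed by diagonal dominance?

row 1: |3| − (3+4+4) = -8
row 2: |6| − (3+1+4) = -2
row 3: |6| − (1+1+2) = 2
row 4: |5| − (2+3+4) = -4
minimum over rows = -8 → not strictly diagonally dominant

-8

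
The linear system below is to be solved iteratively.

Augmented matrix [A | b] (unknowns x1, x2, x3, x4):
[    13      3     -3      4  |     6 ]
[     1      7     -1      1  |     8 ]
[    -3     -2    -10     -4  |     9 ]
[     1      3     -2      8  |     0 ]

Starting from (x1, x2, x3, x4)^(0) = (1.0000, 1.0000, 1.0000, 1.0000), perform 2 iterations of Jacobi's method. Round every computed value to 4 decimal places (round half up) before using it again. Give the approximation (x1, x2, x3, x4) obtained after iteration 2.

(-0.1077, 0.8995, -1.0461, -0.8442)

Iteration 1:
  x1 = (6 - (3)·1.0000 - (-3)·1.0000 - (4)·1.0000) / (13) = 0.1538
  x2 = (8 - (1)·1.0000 - (-1)·1.0000 - (1)·1.0000) / (7) = 1.0000
  x3 = (9 - (-3)·1.0000 - (-2)·1.0000 - (-4)·1.0000) / (-10) = -1.8000
  x4 = (0 - (1)·1.0000 - (3)·1.0000 - (-2)·1.0000) / (8) = -0.2500
Iteration 2:
  x1 = (6 - (3)·1.0000 - (-3)·-1.8000 - (4)·-0.2500) / (13) = -0.1077
  x2 = (8 - (1)·0.1538 - (-1)·-1.8000 - (1)·-0.2500) / (7) = 0.8995
  x3 = (9 - (-3)·0.1538 - (-2)·1.0000 - (-4)·-0.2500) / (-10) = -1.0461
  x4 = (0 - (1)·0.1538 - (3)·1.0000 - (-2)·-1.8000) / (8) = -0.8442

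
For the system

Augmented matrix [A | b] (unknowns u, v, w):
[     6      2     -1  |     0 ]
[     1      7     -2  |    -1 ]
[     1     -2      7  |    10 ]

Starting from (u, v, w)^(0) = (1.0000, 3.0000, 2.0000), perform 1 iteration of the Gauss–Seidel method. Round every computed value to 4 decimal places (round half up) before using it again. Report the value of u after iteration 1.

-0.6667

Iteration 1:
  u = (0 - (2)·3.0000 - (-1)·2.0000) / (6) = -0.6667
  v = (-1 - (1)·-0.6667 - (-2)·2.0000) / (7) = 0.5238
  w = (10 - (1)·-0.6667 - (-2)·0.5238) / (7) = 1.6735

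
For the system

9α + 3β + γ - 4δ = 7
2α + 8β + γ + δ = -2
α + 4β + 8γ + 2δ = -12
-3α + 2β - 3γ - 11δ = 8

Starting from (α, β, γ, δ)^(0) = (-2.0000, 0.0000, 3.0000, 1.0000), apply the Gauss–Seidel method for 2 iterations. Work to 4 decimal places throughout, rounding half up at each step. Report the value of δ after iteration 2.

-0.6550

Iteration 1:
  α = (7 - (3)·0.0000 - (1)·3.0000 - (-4)·1.0000) / (9) = 0.8889
  β = (-2 - (2)·0.8889 - (1)·3.0000 - (1)·1.0000) / (8) = -0.9722
  γ = (-12 - (1)·0.8889 - (4)·-0.9722 - (2)·1.0000) / (8) = -1.3750
  δ = (8 - (-3)·0.8889 - (2)·-0.9722 - (-3)·-1.3750) / (-11) = -0.7715
Iteration 2:
  α = (7 - (3)·-0.9722 - (1)·-1.3750 - (-4)·-0.7715) / (9) = 0.9117
  β = (-2 - (2)·0.9117 - (1)·-1.3750 - (1)·-0.7715) / (8) = -0.2096
  γ = (-12 - (1)·0.9117 - (4)·-0.2096 - (2)·-0.7715) / (8) = -1.3163
  δ = (8 - (-3)·0.9117 - (2)·-0.2096 - (-3)·-1.3163) / (-11) = -0.6550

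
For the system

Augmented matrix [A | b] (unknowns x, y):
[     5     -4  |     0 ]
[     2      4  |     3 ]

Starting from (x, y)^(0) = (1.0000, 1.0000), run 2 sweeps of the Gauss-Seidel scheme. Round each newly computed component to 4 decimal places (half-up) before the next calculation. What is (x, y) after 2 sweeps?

(0.2800, 0.6100)

Iteration 1:
  x = (0 - (-4)·1.0000) / (5) = 0.8000
  y = (3 - (2)·0.8000) / (4) = 0.3500
Iteration 2:
  x = (0 - (-4)·0.3500) / (5) = 0.2800
  y = (3 - (2)·0.2800) / (4) = 0.6100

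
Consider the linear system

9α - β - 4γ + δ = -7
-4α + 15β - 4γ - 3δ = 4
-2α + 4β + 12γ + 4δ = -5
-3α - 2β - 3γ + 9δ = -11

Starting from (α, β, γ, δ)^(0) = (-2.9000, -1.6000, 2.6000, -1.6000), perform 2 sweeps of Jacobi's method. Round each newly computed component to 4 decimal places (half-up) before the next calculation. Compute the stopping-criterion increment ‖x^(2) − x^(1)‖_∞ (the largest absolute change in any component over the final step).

Iteration 1:
  α = (-7 - (-1)·-1.6000 - (-4)·2.6000 - (1)·-1.6000) / (9) = 0.3778
  β = (4 - (-4)·-2.9000 - (-4)·2.6000 - (-3)·-1.6000) / (15) = -0.1333
  γ = (-5 - (-2)·-2.9000 - (4)·-1.6000 - (4)·-1.6000) / (12) = 0.1667
  δ = (-11 - (-3)·-2.9000 - (-2)·-1.6000 - (-3)·2.6000) / (9) = -1.6778
Iteration 2:
  α = (-7 - (-1)·-0.1333 - (-4)·0.1667 - (1)·-1.6778) / (9) = -0.5321
  β = (4 - (-4)·0.3778 - (-4)·0.1667 - (-3)·-1.6778) / (15) = 0.0763
  γ = (-5 - (-2)·0.3778 - (4)·-0.1333 - (4)·-1.6778) / (12) = 0.2500
  δ = (-11 - (-3)·0.3778 - (-2)·-0.1333 - (-3)·0.1667) / (9) = -1.0703
Change: (-0.9099, 0.2096, 0.0833, 0.6075) → max |·| = 0.9099

0.9099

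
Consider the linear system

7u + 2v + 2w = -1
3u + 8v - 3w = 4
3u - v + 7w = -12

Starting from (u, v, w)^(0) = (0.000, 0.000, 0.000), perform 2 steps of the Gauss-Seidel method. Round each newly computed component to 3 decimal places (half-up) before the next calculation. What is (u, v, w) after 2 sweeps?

Iteration 1:
  u = (-1 - (2)·0.000 - (2)·0.000) / (7) = -0.143
  v = (4 - (3)·-0.143 - (-3)·0.000) / (8) = 0.554
  w = (-12 - (3)·-0.143 - (-1)·0.554) / (7) = -1.574
Iteration 2:
  u = (-1 - (2)·0.554 - (2)·-1.574) / (7) = 0.149
  v = (4 - (3)·0.149 - (-3)·-1.574) / (8) = -0.146
  w = (-12 - (3)·0.149 - (-1)·-0.146) / (7) = -1.799

(0.149, -0.146, -1.799)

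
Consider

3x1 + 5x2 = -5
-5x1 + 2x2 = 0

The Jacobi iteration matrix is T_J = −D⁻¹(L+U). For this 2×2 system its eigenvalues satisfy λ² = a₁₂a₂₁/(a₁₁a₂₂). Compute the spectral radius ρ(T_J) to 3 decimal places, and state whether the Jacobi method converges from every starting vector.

a₁₂a₂₁/(a₁₁a₂₂) = (5)·(-5) / ((3)·(2)) = -4.166667
ρ = √|-4.166667| = √4.166667 = 2.041
ρ > 1, so Jacobi diverges

2.041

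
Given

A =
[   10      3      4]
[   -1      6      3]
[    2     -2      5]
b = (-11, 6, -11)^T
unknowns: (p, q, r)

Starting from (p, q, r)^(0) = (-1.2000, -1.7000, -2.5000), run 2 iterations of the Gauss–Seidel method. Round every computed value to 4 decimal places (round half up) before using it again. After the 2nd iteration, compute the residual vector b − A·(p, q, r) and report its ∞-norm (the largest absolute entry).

Iteration 1:
  p = (-11 - (3)·-1.7000 - (4)·-2.5000) / (10) = 0.4100
  q = (6 - (-1)·0.4100 - (3)·-2.5000) / (6) = 2.3183
  r = (-11 - (2)·0.4100 - (-2)·2.3183) / (5) = -1.4367
Iteration 2:
  p = (-11 - (3)·2.3183 - (4)·-1.4367) / (10) = -1.2208
  q = (6 - (-1)·-1.2208 - (3)·-1.4367) / (6) = 1.5149
  r = (-11 - (2)·-1.2208 - (-2)·1.5149) / (5) = -1.1057
Residual b − A·x = (1.0861, -0.9931, -0.0001); ∞-norm = 1.0861

1.0861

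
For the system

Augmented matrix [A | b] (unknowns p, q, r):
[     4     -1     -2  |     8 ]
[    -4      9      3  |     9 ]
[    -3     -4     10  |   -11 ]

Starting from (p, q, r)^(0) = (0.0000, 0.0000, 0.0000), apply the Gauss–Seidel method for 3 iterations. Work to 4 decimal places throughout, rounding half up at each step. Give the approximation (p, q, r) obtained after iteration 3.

(2.7717, 2.0625, 0.5565)

Iteration 1:
  p = (8 - (-1)·0.0000 - (-2)·0.0000) / (4) = 2.0000
  q = (9 - (-4)·2.0000 - (3)·0.0000) / (9) = 1.8889
  r = (-11 - (-3)·2.0000 - (-4)·1.8889) / (10) = 0.2556
Iteration 2:
  p = (8 - (-1)·1.8889 - (-2)·0.2556) / (4) = 2.6000
  q = (9 - (-4)·2.6000 - (3)·0.2556) / (9) = 2.0704
  r = (-11 - (-3)·2.6000 - (-4)·2.0704) / (10) = 0.5082
Iteration 3:
  p = (8 - (-1)·2.0704 - (-2)·0.5082) / (4) = 2.7717
  q = (9 - (-4)·2.7717 - (3)·0.5082) / (9) = 2.0625
  r = (-11 - (-3)·2.7717 - (-4)·2.0625) / (10) = 0.5565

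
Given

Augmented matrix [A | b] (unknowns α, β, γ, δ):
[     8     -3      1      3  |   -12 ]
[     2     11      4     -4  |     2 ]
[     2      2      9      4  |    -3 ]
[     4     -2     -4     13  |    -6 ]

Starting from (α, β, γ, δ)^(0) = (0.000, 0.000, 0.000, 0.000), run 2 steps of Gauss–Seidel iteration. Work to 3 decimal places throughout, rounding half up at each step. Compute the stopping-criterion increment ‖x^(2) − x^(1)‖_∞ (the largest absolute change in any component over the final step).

0.169

Iteration 1:
  α = (-12 - (-3)·0.000 - (1)·0.000 - (3)·0.000) / (8) = -1.500
  β = (2 - (2)·-1.500 - (4)·0.000 - (-4)·0.000) / (11) = 0.455
  γ = (-3 - (2)·-1.500 - (2)·0.455 - (4)·0.000) / (9) = -0.101
  δ = (-6 - (4)·-1.500 - (-2)·0.455 - (-4)·-0.101) / (13) = 0.039
Iteration 2:
  α = (-12 - (-3)·0.455 - (1)·-0.101 - (3)·0.039) / (8) = -1.331
  β = (2 - (2)·-1.331 - (4)·-0.101 - (-4)·0.039) / (11) = 0.475
  γ = (-3 - (2)·-1.331 - (2)·0.475 - (4)·0.039) / (9) = -0.160
  δ = (-6 - (4)·-1.331 - (-2)·0.475 - (-4)·-0.160) / (13) = -0.028
Change: (0.169, 0.020, -0.059, -0.067) → max |·| = 0.169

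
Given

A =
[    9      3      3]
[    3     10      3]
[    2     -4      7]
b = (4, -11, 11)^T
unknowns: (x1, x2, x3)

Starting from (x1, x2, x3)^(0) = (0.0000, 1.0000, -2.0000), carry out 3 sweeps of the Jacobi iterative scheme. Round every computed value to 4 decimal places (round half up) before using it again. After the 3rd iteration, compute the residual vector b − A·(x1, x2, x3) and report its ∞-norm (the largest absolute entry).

0.7802

Iteration 1:
  x1 = (4 - (3)·1.0000 - (3)·-2.0000) / (9) = 0.7778
  x2 = (-11 - (3)·0.0000 - (3)·-2.0000) / (10) = -0.5000
  x3 = (11 - (2)·0.0000 - (-4)·1.0000) / (7) = 2.1429
Iteration 2:
  x1 = (4 - (3)·-0.5000 - (3)·2.1429) / (9) = -0.1032
  x2 = (-11 - (3)·0.7778 - (3)·2.1429) / (10) = -1.9762
  x3 = (11 - (2)·0.7778 - (-4)·-0.5000) / (7) = 1.0635
Iteration 3:
  x1 = (4 - (3)·-1.9762 - (3)·1.0635) / (9) = 0.7487
  x2 = (-11 - (3)·-0.1032 - (3)·1.0635) / (10) = -1.3881
  x3 = (11 - (2)·-0.1032 - (-4)·-1.9762) / (7) = 0.4717
Residual b − A·x = (0.0109, -0.7802, 0.6483); ∞-norm = 0.7802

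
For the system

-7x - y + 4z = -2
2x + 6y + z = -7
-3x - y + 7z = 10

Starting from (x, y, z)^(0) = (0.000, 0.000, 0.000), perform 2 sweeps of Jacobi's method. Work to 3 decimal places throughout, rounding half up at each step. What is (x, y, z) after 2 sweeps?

(1.269, -1.500, 1.384)

Iteration 1:
  x = (-2 - (-1)·0.000 - (4)·0.000) / (-7) = 0.286
  y = (-7 - (2)·0.000 - (1)·0.000) / (6) = -1.167
  z = (10 - (-3)·0.000 - (-1)·0.000) / (7) = 1.429
Iteration 2:
  x = (-2 - (-1)·-1.167 - (4)·1.429) / (-7) = 1.269
  y = (-7 - (2)·0.286 - (1)·1.429) / (6) = -1.500
  z = (10 - (-3)·0.286 - (-1)·-1.167) / (7) = 1.384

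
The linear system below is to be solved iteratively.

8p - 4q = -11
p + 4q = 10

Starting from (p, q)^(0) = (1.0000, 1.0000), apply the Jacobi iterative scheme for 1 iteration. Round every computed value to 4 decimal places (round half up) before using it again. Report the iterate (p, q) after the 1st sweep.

(-0.8750, 2.2500)

Iteration 1:
  p = (-11 - (-4)·1.0000) / (8) = -0.8750
  q = (10 - (1)·1.0000) / (4) = 2.2500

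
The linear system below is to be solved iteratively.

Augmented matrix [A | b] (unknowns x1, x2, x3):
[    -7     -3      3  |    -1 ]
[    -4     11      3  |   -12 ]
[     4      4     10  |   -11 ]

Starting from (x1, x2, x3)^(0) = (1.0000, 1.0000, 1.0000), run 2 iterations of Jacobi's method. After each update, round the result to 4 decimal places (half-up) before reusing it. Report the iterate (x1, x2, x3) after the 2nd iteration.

(-0.2429, -0.5208, -0.7572)

Iteration 1:
  x1 = (-1 - (-3)·1.0000 - (3)·1.0000) / (-7) = 0.1429
  x2 = (-12 - (-4)·1.0000 - (3)·1.0000) / (11) = -1.0000
  x3 = (-11 - (4)·1.0000 - (4)·1.0000) / (10) = -1.9000
Iteration 2:
  x1 = (-1 - (-3)·-1.0000 - (3)·-1.9000) / (-7) = -0.2429
  x2 = (-12 - (-4)·0.1429 - (3)·-1.9000) / (11) = -0.5208
  x3 = (-11 - (4)·0.1429 - (4)·-1.0000) / (10) = -0.7572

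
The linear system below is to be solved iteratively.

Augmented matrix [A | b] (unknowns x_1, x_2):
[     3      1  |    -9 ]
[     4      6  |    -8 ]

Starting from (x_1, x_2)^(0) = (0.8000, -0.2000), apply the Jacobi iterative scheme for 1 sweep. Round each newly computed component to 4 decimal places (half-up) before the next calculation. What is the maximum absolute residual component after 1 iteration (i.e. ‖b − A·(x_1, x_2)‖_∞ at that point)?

Iteration 1:
  x_1 = (-9 - (1)·-0.2000) / (3) = -2.9333
  x_2 = (-8 - (4)·0.8000) / (6) = -1.8667
Residual b − A·x = (1.6666, 14.9334); ∞-norm = 14.9334

14.9334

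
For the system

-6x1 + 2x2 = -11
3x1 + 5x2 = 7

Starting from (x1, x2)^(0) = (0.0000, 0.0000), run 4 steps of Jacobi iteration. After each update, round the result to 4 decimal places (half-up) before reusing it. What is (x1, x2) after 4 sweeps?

Iteration 1:
  x1 = (-11 - (2)·0.0000) / (-6) = 1.8333
  x2 = (7 - (3)·0.0000) / (5) = 1.4000
Iteration 2:
  x1 = (-11 - (2)·1.4000) / (-6) = 2.3000
  x2 = (7 - (3)·1.8333) / (5) = 0.3000
Iteration 3:
  x1 = (-11 - (2)·0.3000) / (-6) = 1.9333
  x2 = (7 - (3)·2.3000) / (5) = 0.0200
Iteration 4:
  x1 = (-11 - (2)·0.0200) / (-6) = 1.8400
  x2 = (7 - (3)·1.9333) / (5) = 0.2400

(1.8400, 0.2400)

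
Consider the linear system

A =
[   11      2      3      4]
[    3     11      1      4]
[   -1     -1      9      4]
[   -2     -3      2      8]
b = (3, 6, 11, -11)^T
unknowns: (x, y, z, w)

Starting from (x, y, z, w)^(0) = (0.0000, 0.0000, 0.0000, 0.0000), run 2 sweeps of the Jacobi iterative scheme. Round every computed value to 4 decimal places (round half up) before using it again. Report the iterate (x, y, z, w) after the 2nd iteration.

Iteration 1:
  x = (3 - (2)·0.0000 - (3)·0.0000 - (4)·0.0000) / (11) = 0.2727
  y = (6 - (3)·0.0000 - (1)·0.0000 - (4)·0.0000) / (11) = 0.5455
  z = (11 - (-1)·0.0000 - (-1)·0.0000 - (4)·0.0000) / (9) = 1.2222
  w = (-11 - (-2)·0.0000 - (-3)·0.0000 - (2)·0.0000) / (8) = -1.3750
Iteration 2:
  x = (3 - (2)·0.5455 - (3)·1.2222 - (4)·-1.3750) / (11) = 0.3402
  y = (6 - (3)·0.2727 - (1)·1.2222 - (4)·-1.3750) / (11) = 0.8600
  z = (11 - (-1)·0.2727 - (-1)·0.5455 - (4)·-1.3750) / (9) = 1.9242
  w = (-11 - (-2)·0.2727 - (-3)·0.5455 - (2)·1.2222) / (8) = -1.4078

(0.3402, 0.8600, 1.9242, -1.4078)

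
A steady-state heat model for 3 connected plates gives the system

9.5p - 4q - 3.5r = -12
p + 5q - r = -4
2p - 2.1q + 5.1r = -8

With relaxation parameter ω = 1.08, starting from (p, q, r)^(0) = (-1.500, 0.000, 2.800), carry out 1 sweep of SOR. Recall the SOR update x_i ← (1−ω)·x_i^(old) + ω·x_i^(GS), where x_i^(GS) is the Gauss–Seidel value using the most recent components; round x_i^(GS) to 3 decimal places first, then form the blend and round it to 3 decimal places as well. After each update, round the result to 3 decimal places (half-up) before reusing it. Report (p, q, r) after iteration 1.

Iteration 1:
  p: GS value = (-12 - (-4)·0.000 - (-3.5)·2.800) / (9.5) = -0.232;  p ← (1−ω)·-1.500 + ω·-0.232 = -0.131
  q: GS value = (-4 - (1)·-0.131 - (-1)·2.800) / (5) = -0.214;  q ← (1−ω)·0.000 + ω·-0.214 = -0.231
  r: GS value = (-8 - (2)·-0.131 - (-2.1)·-0.231) / (5.1) = -1.612;  r ← (1−ω)·2.800 + ω·-1.612 = -1.965

(-0.131, -0.231, -1.965)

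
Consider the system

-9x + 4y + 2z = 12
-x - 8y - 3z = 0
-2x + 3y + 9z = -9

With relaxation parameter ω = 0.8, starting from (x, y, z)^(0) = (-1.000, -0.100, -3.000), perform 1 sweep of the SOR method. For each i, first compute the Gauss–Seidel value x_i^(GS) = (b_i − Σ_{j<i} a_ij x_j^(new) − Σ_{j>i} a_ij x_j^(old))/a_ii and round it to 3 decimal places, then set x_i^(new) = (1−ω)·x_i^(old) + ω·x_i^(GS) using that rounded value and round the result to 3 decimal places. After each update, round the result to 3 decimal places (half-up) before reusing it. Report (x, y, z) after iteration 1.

Iteration 1:
  x: GS value = (12 - (4)·-0.100 - (2)·-3.000) / (-9) = -2.044;  x ← (1−ω)·-1.000 + ω·-2.044 = -1.835
  y: GS value = (0 - (-1)·-1.835 - (-3)·-3.000) / (-8) = 1.354;  y ← (1−ω)·-0.100 + ω·1.354 = 1.063
  z: GS value = (-9 - (-2)·-1.835 - (3)·1.063) / (9) = -1.762;  z ← (1−ω)·-3.000 + ω·-1.762 = -2.010

(-1.835, 1.063, -2.010)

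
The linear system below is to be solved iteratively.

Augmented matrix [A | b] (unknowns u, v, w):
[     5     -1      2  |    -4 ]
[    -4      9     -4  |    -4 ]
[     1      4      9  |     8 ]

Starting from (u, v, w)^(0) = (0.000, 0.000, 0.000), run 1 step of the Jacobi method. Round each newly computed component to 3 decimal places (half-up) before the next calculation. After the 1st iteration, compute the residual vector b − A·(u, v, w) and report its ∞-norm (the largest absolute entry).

2.575

Iteration 1:
  u = (-4 - (-1)·0.000 - (2)·0.000) / (5) = -0.800
  v = (-4 - (-4)·0.000 - (-4)·0.000) / (9) = -0.444
  w = (8 - (1)·0.000 - (4)·0.000) / (9) = 0.889
Residual b − A·x = (-2.222, 0.352, 2.575); ∞-norm = 2.575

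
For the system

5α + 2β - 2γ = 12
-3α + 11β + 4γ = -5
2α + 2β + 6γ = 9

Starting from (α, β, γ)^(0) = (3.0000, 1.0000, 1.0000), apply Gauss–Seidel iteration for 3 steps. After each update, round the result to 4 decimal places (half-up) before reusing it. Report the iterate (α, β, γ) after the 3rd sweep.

(2.6173, 0.0524, 0.6101)

Iteration 1:
  α = (12 - (2)·1.0000 - (-2)·1.0000) / (5) = 2.4000
  β = (-5 - (-3)·2.4000 - (4)·1.0000) / (11) = -0.1636
  γ = (9 - (2)·2.4000 - (2)·-0.1636) / (6) = 0.7545
Iteration 2:
  α = (12 - (2)·-0.1636 - (-2)·0.7545) / (5) = 2.7672
  β = (-5 - (-3)·2.7672 - (4)·0.7545) / (11) = 0.0258
  γ = (9 - (2)·2.7672 - (2)·0.0258) / (6) = 0.5690
Iteration 3:
  α = (12 - (2)·0.0258 - (-2)·0.5690) / (5) = 2.6173
  β = (-5 - (-3)·2.6173 - (4)·0.5690) / (11) = 0.0524
  γ = (9 - (2)·2.6173 - (2)·0.0524) / (6) = 0.6101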